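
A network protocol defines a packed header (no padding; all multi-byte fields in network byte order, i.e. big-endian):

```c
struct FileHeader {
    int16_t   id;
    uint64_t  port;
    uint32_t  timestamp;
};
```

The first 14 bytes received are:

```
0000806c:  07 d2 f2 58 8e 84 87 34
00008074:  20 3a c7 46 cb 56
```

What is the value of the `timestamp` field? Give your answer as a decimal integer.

3343305558

`timestamp` follows `id` (2 B), `port` (8 B), so it starts at offset 2 + 8 = 10 and occupies 4 bytes.
Bytes at offsets 10..13: C7 46 CB 56.
In big-endian order the high byte comes first in memory.
The bytes are already most-significant first: 0xC746CB56.
0xC746CB56 = 3343305558.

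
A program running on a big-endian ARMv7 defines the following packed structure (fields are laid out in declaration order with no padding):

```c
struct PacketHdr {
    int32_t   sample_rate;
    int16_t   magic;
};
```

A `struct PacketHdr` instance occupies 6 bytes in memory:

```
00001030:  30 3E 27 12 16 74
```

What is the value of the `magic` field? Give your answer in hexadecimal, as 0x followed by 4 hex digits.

0x1674

`magic` follows `sample_rate` (4 bytes), so it starts at byte offset 4 and occupies 2 bytes.
Bytes at offsets 4..5: 16 74.
Big-endian stores the most-significant byte at the lowest address.
The bytes are already most-significant first: 0x1674.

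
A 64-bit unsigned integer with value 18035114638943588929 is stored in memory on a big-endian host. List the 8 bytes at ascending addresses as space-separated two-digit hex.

FA 49 99 35 C1 AE 12 41

18035114638943588929 in hexadecimal, padded to 64 bits, is 0xFA499935C1AE1241.
Split into bytes (most-significant first): FA 49 99 35 C1 AE 12 41.
In big-endian order the high byte comes first in memory.
So the memory order matches the most-significant-first order: FA 49 99 35 C1 AE 12 41.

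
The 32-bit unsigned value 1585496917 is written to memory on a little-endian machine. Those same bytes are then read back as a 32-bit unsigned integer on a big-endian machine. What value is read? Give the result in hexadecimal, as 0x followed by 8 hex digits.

0x55C3805E

1585496917 in 32-bit hexadecimal is 0x5E80C355.
Stored little-endian, the bytes at ascending addresses are 55 C3 80 5E.
Read back as big-endian, the last byte is least significant, giving 0x55C3805E.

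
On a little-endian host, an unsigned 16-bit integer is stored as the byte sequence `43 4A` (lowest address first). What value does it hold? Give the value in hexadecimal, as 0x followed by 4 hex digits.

0x4A43

Little-endian stores the least-significant byte at the lowest address.
Reassemble most-significant byte first: 4A 43 → 0x4A43.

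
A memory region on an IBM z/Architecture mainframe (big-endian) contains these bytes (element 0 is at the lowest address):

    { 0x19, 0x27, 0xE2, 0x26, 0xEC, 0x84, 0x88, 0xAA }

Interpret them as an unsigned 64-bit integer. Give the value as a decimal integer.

1812666031844657322

Big-endian: lowest address holds the most-significant byte.
The bytes are already most-significant first: 0x1927E226EC8488AA.
0x1927E226EC8488AA = 1812666031844657322.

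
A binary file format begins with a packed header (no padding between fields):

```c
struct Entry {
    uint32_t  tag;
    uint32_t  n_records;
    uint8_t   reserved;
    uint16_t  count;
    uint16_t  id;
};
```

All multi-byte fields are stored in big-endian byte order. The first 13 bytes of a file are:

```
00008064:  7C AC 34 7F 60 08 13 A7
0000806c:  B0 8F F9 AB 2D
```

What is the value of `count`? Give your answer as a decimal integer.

`count` follows `tag` (4 B), `n_records` (4 B), `reserved` (1 B), so it starts at offset 4 + 4 + 1 = 9 and occupies 2 bytes.
Bytes at offsets 9..10: 8F F9.
Big-endian stores the most-significant byte at the lowest address.
The bytes are already most-significant first: 0x8FF9.
0x8FF9 = 36857.

36857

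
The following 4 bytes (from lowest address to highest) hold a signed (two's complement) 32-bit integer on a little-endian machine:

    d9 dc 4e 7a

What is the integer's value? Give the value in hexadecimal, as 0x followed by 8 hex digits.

0x7A4EDCD9

Little-endian: lowest address holds the least-significant byte.
Reassemble most-significant byte first: 7A 4E DC D9 → 0x7A4EDCD9.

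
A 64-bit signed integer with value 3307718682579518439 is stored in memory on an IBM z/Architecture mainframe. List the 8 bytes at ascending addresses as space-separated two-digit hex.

2D E7 60 9D E4 13 43 E7

3307718682579518439 in hexadecimal, padded to 64 bits, is 0x2DE7609DE41343E7.
Split into bytes (most-significant first): 2D E7 60 9D E4 13 43 E7.
Big-endian stores the most-significant byte at the lowest address.
So the memory order matches the most-significant-first order: 2D E7 60 9D E4 13 43 E7.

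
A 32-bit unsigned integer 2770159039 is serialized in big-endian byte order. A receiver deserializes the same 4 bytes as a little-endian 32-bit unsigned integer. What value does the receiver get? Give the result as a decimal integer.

2770159039 in 32-bit hexadecimal is 0xA51D45BF.
Stored big-endian, the bytes at ascending addresses are A5 1D 45 BF.
Read back as little-endian, the first byte is least significant, giving 0xBF451DA5.
0xBF451DA5 = 3208977829.

3208977829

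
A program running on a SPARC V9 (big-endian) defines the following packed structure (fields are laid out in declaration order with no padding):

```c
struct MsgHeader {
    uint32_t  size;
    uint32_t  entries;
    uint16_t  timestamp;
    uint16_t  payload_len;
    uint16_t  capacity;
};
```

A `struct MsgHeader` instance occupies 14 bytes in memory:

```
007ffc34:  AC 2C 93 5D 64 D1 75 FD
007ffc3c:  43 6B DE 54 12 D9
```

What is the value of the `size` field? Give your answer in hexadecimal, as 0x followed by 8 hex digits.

`size` is the first field, at byte offset 0, occupying 4 bytes.
Bytes at offsets 0..3: AC 2C 93 5D.
Big-endian: lowest address holds the most-significant byte.
The bytes are already most-significant first: 0xAC2C935D.

0xAC2C935D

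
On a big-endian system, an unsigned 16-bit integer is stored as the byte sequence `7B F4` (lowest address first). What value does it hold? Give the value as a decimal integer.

Big-endian stores the most-significant byte at the lowest address.
The bytes are already most-significant first: 0x7BF4.
0x7BF4 = 31732.

31732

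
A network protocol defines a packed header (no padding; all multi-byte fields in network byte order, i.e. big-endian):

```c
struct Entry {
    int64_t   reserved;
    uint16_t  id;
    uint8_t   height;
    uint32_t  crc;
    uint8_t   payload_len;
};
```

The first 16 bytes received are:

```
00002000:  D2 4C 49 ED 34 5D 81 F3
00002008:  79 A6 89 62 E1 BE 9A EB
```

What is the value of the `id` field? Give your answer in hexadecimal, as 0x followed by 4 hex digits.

`id` follows `reserved` (8 bytes), so it starts at byte offset 8 and occupies 2 bytes.
Bytes at offsets 8..9: 79 A6.
Big-endian stores the most-significant byte at the lowest address.
The bytes are already most-significant first: 0x79A6.

0x79A6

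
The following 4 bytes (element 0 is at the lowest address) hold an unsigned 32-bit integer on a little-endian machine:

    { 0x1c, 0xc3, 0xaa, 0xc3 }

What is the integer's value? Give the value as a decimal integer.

In little-endian order the low byte comes first in memory.
Reassemble most-significant byte first: C3 AA C3 1C → 0xC3AAC31C.
0xC3AAC31C = 3282748188.

3282748188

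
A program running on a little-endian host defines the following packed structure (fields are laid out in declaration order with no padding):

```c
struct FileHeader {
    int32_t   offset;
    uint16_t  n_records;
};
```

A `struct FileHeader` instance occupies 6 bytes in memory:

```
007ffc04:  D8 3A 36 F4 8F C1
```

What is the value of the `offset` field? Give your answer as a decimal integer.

`offset` is the first field, at byte offset 0, occupying 4 bytes.
Bytes at offsets 0..3: D8 3A 36 F4.
Little-endian: lowest address holds the least-significant byte.
Reassemble most-significant byte first: F4 36 3A D8 → 0xF4363AD8.
Top bit is set, so as a signed 32-bit value this is 0xF4363AD8 − 2^32 = -197772584.

-197772584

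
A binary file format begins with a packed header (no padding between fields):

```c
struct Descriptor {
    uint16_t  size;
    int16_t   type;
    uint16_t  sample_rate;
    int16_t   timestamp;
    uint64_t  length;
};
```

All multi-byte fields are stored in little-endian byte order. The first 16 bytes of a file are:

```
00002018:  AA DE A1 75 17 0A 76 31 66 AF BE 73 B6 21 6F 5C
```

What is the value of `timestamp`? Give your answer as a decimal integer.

12662

`timestamp` follows `size` (2 B), `type` (2 B), `sample_rate` (2 B), so it starts at offset 2 + 2 + 2 = 6 and occupies 2 bytes.
Bytes at offsets 6..7: 76 31.
In little-endian order the low byte comes first in memory.
Reassemble most-significant byte first: 31 76 → 0x3176.
0x3176 = 12662.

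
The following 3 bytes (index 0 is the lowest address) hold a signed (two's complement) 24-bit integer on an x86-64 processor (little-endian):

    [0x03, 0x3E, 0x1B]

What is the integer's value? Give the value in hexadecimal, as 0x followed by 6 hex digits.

0x1B3E03

Little-endian stores the least-significant byte at the lowest address.
Reassemble most-significant byte first: 1B 3E 03 → 0x1B3E03.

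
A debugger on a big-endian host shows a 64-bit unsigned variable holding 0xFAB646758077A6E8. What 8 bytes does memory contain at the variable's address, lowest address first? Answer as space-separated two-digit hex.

Split into bytes (most-significant first): FA B6 46 75 80 77 A6 E8.
Big-endian stores the most-significant byte at the lowest address.
So the memory order matches the most-significant-first order: FA B6 46 75 80 77 A6 E8.

FA B6 46 75 80 77 A6 E8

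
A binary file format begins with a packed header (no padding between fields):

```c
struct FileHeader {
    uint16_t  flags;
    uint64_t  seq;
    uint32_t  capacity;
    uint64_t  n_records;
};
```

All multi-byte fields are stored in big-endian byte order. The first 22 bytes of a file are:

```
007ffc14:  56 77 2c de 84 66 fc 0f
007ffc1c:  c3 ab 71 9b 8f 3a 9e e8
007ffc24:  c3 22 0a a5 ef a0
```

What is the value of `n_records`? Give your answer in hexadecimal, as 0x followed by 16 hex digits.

0x9EE8C3220AA5EFA0

`n_records` follows `flags` (2 B), `seq` (8 B), `capacity` (4 B), so it starts at offset 2 + 8 + 4 = 14 and occupies 8 bytes.
Bytes at offsets 14..21: 9E E8 C3 22 0A A5 EF A0.
In big-endian order the high byte comes first in memory.
The bytes are already most-significant first: 0x9EE8C3220AA5EFA0.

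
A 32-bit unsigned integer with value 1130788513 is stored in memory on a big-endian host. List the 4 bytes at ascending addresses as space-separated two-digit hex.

1130788513 in hexadecimal, padded to 32 bits, is 0x436676A1.
Split into bytes (most-significant first): 43 66 76 A1.
In big-endian order the high byte comes first in memory.
So the memory order matches the most-significant-first order: 43 66 76 A1.

43 66 76 A1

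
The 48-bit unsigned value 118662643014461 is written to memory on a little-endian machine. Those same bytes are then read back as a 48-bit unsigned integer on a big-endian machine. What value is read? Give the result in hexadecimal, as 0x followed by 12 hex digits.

0x3D5BAF4CEC6B

118662643014461 in 48-bit hexadecimal is 0x6BEC4CAF5B3D.
Stored little-endian, the bytes at ascending addresses are 3D 5B AF 4C EC 6B.
Read back as big-endian, the last byte is least significant, giving 0x3D5BAF4CEC6B.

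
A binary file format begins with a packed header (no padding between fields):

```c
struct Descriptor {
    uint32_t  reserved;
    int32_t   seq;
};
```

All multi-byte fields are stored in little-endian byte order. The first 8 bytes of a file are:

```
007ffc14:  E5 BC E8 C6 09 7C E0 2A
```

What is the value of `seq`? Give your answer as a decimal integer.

`seq` follows `reserved` (4 bytes), so it starts at byte offset 4 and occupies 4 bytes.
Bytes at offsets 4..7: 09 7C E0 2A.
Little-endian stores the least-significant byte at the lowest address.
Reassemble most-significant byte first: 2A E0 7C 09 → 0x2AE07C09.
0x2AE07C09 = 719354889.

719354889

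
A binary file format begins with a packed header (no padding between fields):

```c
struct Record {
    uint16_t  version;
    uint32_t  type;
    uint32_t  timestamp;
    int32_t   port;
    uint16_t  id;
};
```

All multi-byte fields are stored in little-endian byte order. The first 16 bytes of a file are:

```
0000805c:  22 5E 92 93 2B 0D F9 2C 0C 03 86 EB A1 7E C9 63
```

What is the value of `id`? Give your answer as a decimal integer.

25545

`id` follows `version` (2 B), `type` (4 B), `timestamp` (4 B), `port` (4 B), so it starts at offset 2 + 4 + 4 + 4 = 14 and occupies 2 bytes.
Bytes at offsets 14..15: C9 63.
Little-endian stores the least-significant byte at the lowest address.
Reassemble most-significant byte first: 63 C9 → 0x63C9.
0x63C9 = 25545.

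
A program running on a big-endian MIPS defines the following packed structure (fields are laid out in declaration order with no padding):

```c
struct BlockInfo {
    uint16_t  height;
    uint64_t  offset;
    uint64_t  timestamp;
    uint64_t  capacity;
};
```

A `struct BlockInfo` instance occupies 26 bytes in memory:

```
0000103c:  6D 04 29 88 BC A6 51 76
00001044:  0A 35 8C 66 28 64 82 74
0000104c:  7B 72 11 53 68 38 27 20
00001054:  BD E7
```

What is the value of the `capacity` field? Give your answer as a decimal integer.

1248456112095673831

`capacity` follows `height` (2 B), `offset` (8 B), `timestamp` (8 B), so it starts at offset 2 + 8 + 8 = 18 and occupies 8 bytes.
Bytes at offsets 18..25: 11 53 68 38 27 20 BD E7.
Big-endian stores the most-significant byte at the lowest address.
The bytes are already most-significant first: 0x115368382720BDE7.
0x115368382720BDE7 = 1248456112095673831.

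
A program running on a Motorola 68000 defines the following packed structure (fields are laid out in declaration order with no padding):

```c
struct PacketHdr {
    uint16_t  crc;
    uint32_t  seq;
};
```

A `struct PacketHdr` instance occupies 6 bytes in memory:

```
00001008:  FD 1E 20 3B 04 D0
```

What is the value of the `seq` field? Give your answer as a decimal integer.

`seq` follows `crc` (2 bytes), so it starts at byte offset 2 and occupies 4 bytes.
Bytes at offsets 2..5: 20 3B 04 D0.
Big-endian stores the most-significant byte at the lowest address.
The bytes are already most-significant first: 0x203B04D0.
0x203B04D0 = 540738768.

540738768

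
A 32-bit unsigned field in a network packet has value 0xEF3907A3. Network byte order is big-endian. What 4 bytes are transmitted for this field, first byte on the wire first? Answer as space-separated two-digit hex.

Split into bytes (most-significant first): EF 39 07 A3.
In big-endian order the high byte comes first in memory.
So the memory order matches the most-significant-first order: EF 39 07 A3.

EF 39 07 A3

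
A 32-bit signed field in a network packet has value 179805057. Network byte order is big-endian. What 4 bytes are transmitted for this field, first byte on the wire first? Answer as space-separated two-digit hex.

0A B7 9B 81

179805057 in hexadecimal, padded to 32 bits, is 0x0AB79B81.
Split into bytes (most-significant first): 0A B7 9B 81.
Big-endian: lowest address holds the most-significant byte.
So the memory order matches the most-significant-first order: 0A B7 9B 81.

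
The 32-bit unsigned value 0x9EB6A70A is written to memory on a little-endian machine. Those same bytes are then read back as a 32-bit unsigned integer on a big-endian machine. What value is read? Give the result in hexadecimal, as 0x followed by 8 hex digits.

Stored little-endian, the bytes at ascending addresses are 0A A7 B6 9E.
Read back as big-endian, the last byte is least significant, giving 0x0AA7B69E.

0x0AA7B69E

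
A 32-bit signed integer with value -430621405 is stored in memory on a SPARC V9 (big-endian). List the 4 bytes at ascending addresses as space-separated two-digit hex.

Two's complement of -430621405 in 32 bits: 430621405 = 0x19AAC2DD; invert → 0xE6553D22; add 1 → 0xE6553D23.
Split into bytes (most-significant first): E6 55 3D 23.
Big-endian stores the most-significant byte at the lowest address.
So the memory order matches the most-significant-first order: E6 55 3D 23.

E6 55 3D 23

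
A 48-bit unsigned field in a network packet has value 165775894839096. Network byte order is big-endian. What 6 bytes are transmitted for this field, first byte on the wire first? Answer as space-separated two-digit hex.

96 C5 B5 52 FF 38

165775894839096 in hexadecimal, padded to 48 bits, is 0x96C5B552FF38.
Split into bytes (most-significant first): 96 C5 B5 52 FF 38.
Big-endian: lowest address holds the most-significant byte.
So the memory order matches the most-significant-first order: 96 C5 B5 52 FF 38.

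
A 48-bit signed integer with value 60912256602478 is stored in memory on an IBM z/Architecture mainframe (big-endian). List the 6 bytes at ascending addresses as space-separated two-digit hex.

60912256602478 in hexadecimal, padded to 48 bits, is 0x37663D6AD16E.
Split into bytes (most-significant first): 37 66 3D 6A D1 6E.
Big-endian stores the most-significant byte at the lowest address.
So the memory order matches the most-significant-first order: 37 66 3D 6A D1 6E.

37 66 3D 6A D1 6E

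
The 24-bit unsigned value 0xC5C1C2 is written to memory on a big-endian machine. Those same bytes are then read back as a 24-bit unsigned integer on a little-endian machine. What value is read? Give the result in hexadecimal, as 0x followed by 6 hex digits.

0xC2C1C5

Stored big-endian, the bytes at ascending addresses are C5 C1 C2.
Read back as little-endian, the first byte is least significant, giving 0xC2C1C5.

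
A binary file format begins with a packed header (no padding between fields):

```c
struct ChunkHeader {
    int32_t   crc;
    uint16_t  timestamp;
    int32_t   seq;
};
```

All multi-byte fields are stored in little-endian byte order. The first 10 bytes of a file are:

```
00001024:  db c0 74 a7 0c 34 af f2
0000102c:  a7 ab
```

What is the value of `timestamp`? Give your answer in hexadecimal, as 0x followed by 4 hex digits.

`timestamp` follows `crc` (4 bytes), so it starts at byte offset 4 and occupies 2 bytes.
Bytes at offsets 4..5: 0C 34.
Little-endian: lowest address holds the least-significant byte.
Reassemble most-significant byte first: 34 0C → 0x340C.

0x340C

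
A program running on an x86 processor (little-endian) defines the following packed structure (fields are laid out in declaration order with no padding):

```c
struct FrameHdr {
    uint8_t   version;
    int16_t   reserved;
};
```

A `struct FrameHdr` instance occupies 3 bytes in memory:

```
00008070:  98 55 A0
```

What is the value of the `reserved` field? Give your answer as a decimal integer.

`reserved` follows `version` (1 byte), so it starts at byte offset 1 and occupies 2 bytes.
Bytes at offsets 1..2: 55 A0.
Little-endian: lowest address holds the least-significant byte.
Reassemble most-significant byte first: A0 55 → 0xA055.
Top bit is set, so as a signed 16-bit value this is 0xA055 − 2^16 = -24491.

-24491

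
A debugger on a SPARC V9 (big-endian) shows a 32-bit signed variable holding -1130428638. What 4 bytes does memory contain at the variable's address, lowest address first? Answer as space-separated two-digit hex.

Two's complement of -1130428638 in 32 bits: 1130428638 = 0x4360F8DE; invert → 0xBC9F0721; add 1 → 0xBC9F0722.
Split into bytes (most-significant first): BC 9F 07 22.
In big-endian order the high byte comes first in memory.
So the memory order matches the most-significant-first order: BC 9F 07 22.

BC 9F 07 22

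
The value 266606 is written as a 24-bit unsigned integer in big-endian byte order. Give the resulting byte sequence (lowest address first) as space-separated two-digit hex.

04 11 6E

266606 in hexadecimal, padded to 24 bits, is 0x04116E.
Split into bytes (most-significant first): 04 11 6E.
Big-endian stores the most-significant byte at the lowest address.
So the memory order matches the most-significant-first order: 04 11 6E.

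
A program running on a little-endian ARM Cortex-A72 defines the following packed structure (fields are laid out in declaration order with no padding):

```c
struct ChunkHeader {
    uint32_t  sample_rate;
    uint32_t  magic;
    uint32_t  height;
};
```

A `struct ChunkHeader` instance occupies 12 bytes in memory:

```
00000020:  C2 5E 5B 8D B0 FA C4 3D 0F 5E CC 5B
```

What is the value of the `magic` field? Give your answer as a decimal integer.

1036319408

`magic` follows `sample_rate` (4 bytes), so it starts at byte offset 4 and occupies 4 bytes.
Bytes at offsets 4..7: B0 FA C4 3D.
Little-endian stores the least-significant byte at the lowest address.
Reassemble most-significant byte first: 3D C4 FA B0 → 0x3DC4FAB0.
0x3DC4FAB0 = 1036319408.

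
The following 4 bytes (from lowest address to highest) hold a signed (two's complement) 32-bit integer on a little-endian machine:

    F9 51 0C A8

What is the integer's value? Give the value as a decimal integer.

-1475587591

Little-endian stores the least-significant byte at the lowest address.
Reassemble most-significant byte first: A8 0C 51 F9 → 0xA80C51F9.
Top bit is set, so as a signed 32-bit value this is 0xA80C51F9 − 2^32 = -1475587591.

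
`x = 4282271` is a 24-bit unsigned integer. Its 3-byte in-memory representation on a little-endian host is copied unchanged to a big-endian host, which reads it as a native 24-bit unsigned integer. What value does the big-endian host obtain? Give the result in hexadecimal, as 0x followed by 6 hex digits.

4282271 in 24-bit hexadecimal is 0x41579F.
Stored little-endian, the bytes at ascending addresses are 9F 57 41.
Read back as big-endian, the last byte is least significant, giving 0x9F5741.

0x9F5741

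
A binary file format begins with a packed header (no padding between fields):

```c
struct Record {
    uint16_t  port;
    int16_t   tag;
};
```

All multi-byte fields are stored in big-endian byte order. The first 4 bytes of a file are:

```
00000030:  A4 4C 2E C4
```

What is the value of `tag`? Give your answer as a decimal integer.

`tag` follows `port` (2 bytes), so it starts at byte offset 2 and occupies 2 bytes.
Bytes at offsets 2..3: 2E C4.
Big-endian stores the most-significant byte at the lowest address.
The bytes are already most-significant first: 0x2EC4.
0x2EC4 = 11972.

11972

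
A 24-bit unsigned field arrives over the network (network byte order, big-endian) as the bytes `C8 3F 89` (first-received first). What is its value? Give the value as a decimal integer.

13123465

In big-endian order the high byte comes first in memory.
The bytes are already most-significant first: 0xC83F89.
0xC83F89 = 13123465.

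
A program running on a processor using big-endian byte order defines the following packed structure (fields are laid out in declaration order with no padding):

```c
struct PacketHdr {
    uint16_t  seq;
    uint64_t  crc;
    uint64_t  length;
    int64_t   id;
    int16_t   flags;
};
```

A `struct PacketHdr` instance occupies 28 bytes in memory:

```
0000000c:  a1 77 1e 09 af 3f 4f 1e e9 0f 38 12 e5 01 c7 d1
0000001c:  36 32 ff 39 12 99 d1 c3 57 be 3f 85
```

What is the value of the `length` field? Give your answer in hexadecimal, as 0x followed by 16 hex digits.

`length` follows `seq` (2 B), `crc` (8 B), so it starts at offset 2 + 8 = 10 and occupies 8 bytes.
Bytes at offsets 10..17: 38 12 E5 01 C7 D1 36 32.
Big-endian: lowest address holds the most-significant byte.
The bytes are already most-significant first: 0x3812E501C7D13632.

0x3812E501C7D13632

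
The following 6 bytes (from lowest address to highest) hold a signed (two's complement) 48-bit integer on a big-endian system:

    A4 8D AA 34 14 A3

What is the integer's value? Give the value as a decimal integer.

-100546623826781

Big-endian: lowest address holds the most-significant byte.
The bytes are already most-significant first: 0xA48DAA3414A3.
Top bit is set, so as a signed 48-bit value this is 0xA48DAA3414A3 − 2^48 = -100546623826781.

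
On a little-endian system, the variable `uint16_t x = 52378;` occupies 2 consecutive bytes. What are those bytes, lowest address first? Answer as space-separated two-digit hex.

9A CC

52378 in hexadecimal, padded to 16 bits, is 0xCC9A.
Split into bytes (most-significant first): CC 9A.
Little-endian stores the least-significant byte at the lowest address.
So at ascending addresses the bytes are 9A CC.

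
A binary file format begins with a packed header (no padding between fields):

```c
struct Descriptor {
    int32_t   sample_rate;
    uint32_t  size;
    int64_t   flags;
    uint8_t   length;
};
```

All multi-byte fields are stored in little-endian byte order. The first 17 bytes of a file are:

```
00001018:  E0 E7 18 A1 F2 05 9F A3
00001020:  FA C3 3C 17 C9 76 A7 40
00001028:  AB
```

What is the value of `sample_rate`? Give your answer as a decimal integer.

`sample_rate` is the first field, at byte offset 0, occupying 4 bytes.
Bytes at offsets 0..3: E0 E7 18 A1.
In little-endian order the low byte comes first in memory.
Reassemble most-significant byte first: A1 18 E7 E0 → 0xA118E7E0.
Top bit is set, so as a signed 32-bit value this is 0xA118E7E0 − 2^32 = -1592203296.

-1592203296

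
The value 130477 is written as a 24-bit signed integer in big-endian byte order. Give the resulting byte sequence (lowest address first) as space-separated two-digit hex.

01 FD AD

130477 in hexadecimal, padded to 24 bits, is 0x01FDAD.
Split into bytes (most-significant first): 01 FD AD.
Big-endian stores the most-significant byte at the lowest address.
So the memory order matches the most-significant-first order: 01 FD AD.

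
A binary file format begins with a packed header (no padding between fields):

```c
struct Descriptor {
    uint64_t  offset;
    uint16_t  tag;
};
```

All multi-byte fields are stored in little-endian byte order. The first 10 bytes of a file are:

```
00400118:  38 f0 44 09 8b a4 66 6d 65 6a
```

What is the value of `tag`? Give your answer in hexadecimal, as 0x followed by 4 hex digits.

0x6A65

`tag` follows `offset` (8 bytes), so it starts at byte offset 8 and occupies 2 bytes.
Bytes at offsets 8..9: 65 6A.
In little-endian order the low byte comes first in memory.
Reassemble most-significant byte first: 6A 65 → 0x6A65.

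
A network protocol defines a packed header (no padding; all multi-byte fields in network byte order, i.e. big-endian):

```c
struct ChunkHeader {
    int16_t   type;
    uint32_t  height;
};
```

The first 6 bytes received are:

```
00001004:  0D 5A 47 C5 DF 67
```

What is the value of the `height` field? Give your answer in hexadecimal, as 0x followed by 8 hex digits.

`height` follows `type` (2 bytes), so it starts at byte offset 2 and occupies 4 bytes.
Bytes at offsets 2..5: 47 C5 DF 67.
Big-endian: lowest address holds the most-significant byte.
The bytes are already most-significant first: 0x47C5DF67.

0x47C5DF67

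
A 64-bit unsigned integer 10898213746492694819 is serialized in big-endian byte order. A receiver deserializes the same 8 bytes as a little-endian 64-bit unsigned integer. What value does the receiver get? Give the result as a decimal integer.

10898213746492694819 in 64-bit hexadecimal is 0x973E3BA945F9E123.
Stored big-endian, the bytes at ascending addresses are 97 3E 3B A9 45 F9 E1 23.
Read back as little-endian, the first byte is least significant, giving 0x23E1F945A93B3E97.
0x23E1F945A93B3E97 = 2585621738674667159.

2585621738674667159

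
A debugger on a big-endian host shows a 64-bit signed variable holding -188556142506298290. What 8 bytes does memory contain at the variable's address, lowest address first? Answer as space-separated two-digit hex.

FD 62 1D 2F F9 B1 B4 4E

Two's complement of -188556142506298290 in 64 bits: 188556142506298290 = 0x029DE2D0064E4BB2; invert → 0xFD621D2FF9B1B44D; add 1 → 0xFD621D2FF9B1B44E.
Split into bytes (most-significant first): FD 62 1D 2F F9 B1 B4 4E.
Big-endian: lowest address holds the most-significant byte.
So the memory order matches the most-significant-first order: FD 62 1D 2F F9 B1 B4 4E.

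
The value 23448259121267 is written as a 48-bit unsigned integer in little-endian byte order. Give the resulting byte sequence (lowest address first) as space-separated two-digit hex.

73 D0 27 79 53 15

23448259121267 in hexadecimal, padded to 48 bits, is 0x15537927D073.
Split into bytes (most-significant first): 15 53 79 27 D0 73.
In little-endian order the low byte comes first in memory.
So at ascending addresses the bytes are 73 D0 27 79 53 15.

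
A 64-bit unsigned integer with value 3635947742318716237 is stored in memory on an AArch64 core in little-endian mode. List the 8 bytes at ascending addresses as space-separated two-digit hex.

4D 65 CA 22 35 7B 75 32

3635947742318716237 in hexadecimal, padded to 64 bits, is 0x32757B3522CA654D.
Split into bytes (most-significant first): 32 75 7B 35 22 CA 65 4D.
In little-endian order the low byte comes first in memory.
So at ascending addresses the bytes are 4D 65 CA 22 35 7B 75 32.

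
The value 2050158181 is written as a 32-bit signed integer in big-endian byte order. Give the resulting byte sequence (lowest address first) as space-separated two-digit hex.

7A 32 EE 65

2050158181 in hexadecimal, padded to 32 bits, is 0x7A32EE65.
Split into bytes (most-significant first): 7A 32 EE 65.
In big-endian order the high byte comes first in memory.
So the memory order matches the most-significant-first order: 7A 32 EE 65.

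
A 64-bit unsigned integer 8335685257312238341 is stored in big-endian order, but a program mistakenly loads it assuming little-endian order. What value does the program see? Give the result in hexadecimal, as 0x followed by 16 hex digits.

8335685257312238341 in 64-bit hexadecimal is 0x73AE4D93C18E7B05.
Stored big-endian, the bytes at ascending addresses are 73 AE 4D 93 C1 8E 7B 05.
Read back as little-endian, the first byte is least significant, giving 0x057B8EC1934DAE73.

0x057B8EC1934DAE73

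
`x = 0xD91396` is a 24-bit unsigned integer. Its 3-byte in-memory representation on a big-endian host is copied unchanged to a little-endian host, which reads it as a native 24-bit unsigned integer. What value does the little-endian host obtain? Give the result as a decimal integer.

Stored big-endian, the bytes at ascending addresses are D9 13 96.
Read back as little-endian, the first byte is least significant, giving 0x9613D9.
0x9613D9 = 9835481.

9835481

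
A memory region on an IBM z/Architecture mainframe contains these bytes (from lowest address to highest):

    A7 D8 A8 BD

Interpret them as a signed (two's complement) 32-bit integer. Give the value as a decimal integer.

Big-endian stores the most-significant byte at the lowest address.
The bytes are already most-significant first: 0xA7D8A8BD.
Top bit is set, so as a signed 32-bit value this is 0xA7D8A8BD − 2^32 = -1478973251.

-1478973251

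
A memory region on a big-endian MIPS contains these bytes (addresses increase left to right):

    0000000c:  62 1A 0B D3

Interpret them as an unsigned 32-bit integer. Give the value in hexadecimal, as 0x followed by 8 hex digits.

0x621A0BD3

Big-endian stores the most-significant byte at the lowest address.
The bytes are already most-significant first: 0x621A0BD3.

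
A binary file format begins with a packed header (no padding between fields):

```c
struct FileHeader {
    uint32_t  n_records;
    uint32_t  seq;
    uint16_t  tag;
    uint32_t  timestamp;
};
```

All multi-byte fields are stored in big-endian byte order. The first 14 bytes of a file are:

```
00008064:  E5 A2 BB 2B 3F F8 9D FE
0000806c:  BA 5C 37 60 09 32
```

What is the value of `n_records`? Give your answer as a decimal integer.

3852647211

`n_records` is the first field, at byte offset 0, occupying 4 bytes.
Bytes at offsets 0..3: E5 A2 BB 2B.
Big-endian stores the most-significant byte at the lowest address.
The bytes are already most-significant first: 0xE5A2BB2B.
0xE5A2BB2B = 3852647211.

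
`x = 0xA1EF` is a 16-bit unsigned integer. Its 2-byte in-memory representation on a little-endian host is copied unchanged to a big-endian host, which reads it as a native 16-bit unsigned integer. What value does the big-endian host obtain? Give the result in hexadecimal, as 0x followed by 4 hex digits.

0xEFA1

Stored little-endian, the bytes at ascending addresses are EF A1.
Read back as big-endian, the last byte is least significant, giving 0xEFA1.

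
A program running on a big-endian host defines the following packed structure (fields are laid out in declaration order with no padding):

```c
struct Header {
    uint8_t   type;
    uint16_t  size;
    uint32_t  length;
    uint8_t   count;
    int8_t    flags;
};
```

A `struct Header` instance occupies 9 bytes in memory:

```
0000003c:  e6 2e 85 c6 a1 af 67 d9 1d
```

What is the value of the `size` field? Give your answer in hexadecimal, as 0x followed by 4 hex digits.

0x2E85

`size` follows `type` (1 byte), so it starts at byte offset 1 and occupies 2 bytes.
Bytes at offsets 1..2: 2E 85.
In big-endian order the high byte comes first in memory.
The bytes are already most-significant first: 0x2E85.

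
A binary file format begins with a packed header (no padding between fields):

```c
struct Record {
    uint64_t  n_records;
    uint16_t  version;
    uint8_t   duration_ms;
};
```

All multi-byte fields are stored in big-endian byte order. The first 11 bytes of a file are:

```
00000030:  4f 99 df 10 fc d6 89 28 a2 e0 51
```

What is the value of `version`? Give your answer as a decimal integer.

`version` follows `n_records` (8 bytes), so it starts at byte offset 8 and occupies 2 bytes.
Bytes at offsets 8..9: A2 E0.
Big-endian: lowest address holds the most-significant byte.
The bytes are already most-significant first: 0xA2E0.
0xA2E0 = 41696.

41696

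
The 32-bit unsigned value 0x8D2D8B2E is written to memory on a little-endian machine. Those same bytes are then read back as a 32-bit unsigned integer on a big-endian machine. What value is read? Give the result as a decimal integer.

780873101

Stored little-endian, the bytes at ascending addresses are 2E 8B 2D 8D.
Read back as big-endian, the last byte is least significant, giving 0x2E8B2D8D.
0x2E8B2D8D = 780873101.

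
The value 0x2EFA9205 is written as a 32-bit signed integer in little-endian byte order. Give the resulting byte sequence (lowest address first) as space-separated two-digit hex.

Split into bytes (most-significant first): 2E FA 92 05.
Little-endian: lowest address holds the least-significant byte.
So at ascending addresses the bytes are 05 92 FA 2E.

05 92 FA 2E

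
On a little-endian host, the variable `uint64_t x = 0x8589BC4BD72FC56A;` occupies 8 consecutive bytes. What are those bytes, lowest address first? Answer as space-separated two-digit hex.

Split into bytes (most-significant first): 85 89 BC 4B D7 2F C5 6A.
Little-endian stores the least-significant byte at the lowest address.
So at ascending addresses the bytes are 6A C5 2F D7 4B BC 89 85.

6A C5 2F D7 4B BC 89 85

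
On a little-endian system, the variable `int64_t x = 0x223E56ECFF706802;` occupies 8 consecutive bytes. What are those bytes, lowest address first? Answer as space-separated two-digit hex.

02 68 70 FF EC 56 3E 22

Split into bytes (most-significant first): 22 3E 56 EC FF 70 68 02.
In little-endian order the low byte comes first in memory.
So at ascending addresses the bytes are 02 68 70 FF EC 56 3E 22.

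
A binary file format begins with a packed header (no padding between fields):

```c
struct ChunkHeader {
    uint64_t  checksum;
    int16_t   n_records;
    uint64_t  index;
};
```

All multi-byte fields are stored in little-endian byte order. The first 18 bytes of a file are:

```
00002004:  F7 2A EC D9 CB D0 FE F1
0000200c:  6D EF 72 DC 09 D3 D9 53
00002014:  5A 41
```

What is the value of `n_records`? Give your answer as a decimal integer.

-4243

`n_records` follows `checksum` (8 bytes), so it starts at byte offset 8 and occupies 2 bytes.
Bytes at offsets 8..9: 6D EF.
Little-endian: lowest address holds the least-significant byte.
Reassemble most-significant byte first: EF 6D → 0xEF6D.
Top bit is set, so as a signed 16-bit value this is 0xEF6D − 2^16 = -4243.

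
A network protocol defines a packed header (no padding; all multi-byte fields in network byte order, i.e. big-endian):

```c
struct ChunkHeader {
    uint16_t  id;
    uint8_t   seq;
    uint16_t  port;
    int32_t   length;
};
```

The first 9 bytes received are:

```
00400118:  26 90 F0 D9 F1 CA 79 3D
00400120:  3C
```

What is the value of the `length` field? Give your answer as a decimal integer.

`length` follows `id` (2 B), `seq` (1 B), `port` (2 B), so it starts at offset 2 + 1 + 2 = 5 and occupies 4 bytes.
Bytes at offsets 5..8: CA 79 3D 3C.
Big-endian: lowest address holds the most-significant byte.
The bytes are already most-significant first: 0xCA793D3C.
Top bit is set, so as a signed 32-bit value this is 0xCA793D3C − 2^32 = -898024132.

-898024132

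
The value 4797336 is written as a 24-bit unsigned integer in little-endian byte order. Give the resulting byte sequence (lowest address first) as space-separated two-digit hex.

4797336 in hexadecimal, padded to 24 bits, is 0x493398.
Split into bytes (most-significant first): 49 33 98.
Little-endian: lowest address holds the least-significant byte.
So at ascending addresses the bytes are 98 33 49.

98 33 49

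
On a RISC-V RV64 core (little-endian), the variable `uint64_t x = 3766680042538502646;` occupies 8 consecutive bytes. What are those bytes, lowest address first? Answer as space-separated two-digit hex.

F6 89 0F BE 8A EF 45 34

3766680042538502646 in hexadecimal, padded to 64 bits, is 0x3445EF8ABE0F89F6.
Split into bytes (most-significant first): 34 45 EF 8A BE 0F 89 F6.
Little-endian stores the least-significant byte at the lowest address.
So at ascending addresses the bytes are F6 89 0F BE 8A EF 45 34.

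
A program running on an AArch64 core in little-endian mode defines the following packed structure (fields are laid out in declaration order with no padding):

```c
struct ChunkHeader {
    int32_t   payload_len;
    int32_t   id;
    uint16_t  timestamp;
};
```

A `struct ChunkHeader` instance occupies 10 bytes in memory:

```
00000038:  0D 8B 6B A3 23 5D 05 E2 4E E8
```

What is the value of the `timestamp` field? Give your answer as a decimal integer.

59470

`timestamp` follows `payload_len` (4 B), `id` (4 B), so it starts at offset 4 + 4 = 8 and occupies 2 bytes.
Bytes at offsets 8..9: 4E E8.
In little-endian order the low byte comes first in memory.
Reassemble most-significant byte first: E8 4E → 0xE84E.
0xE84E = 59470.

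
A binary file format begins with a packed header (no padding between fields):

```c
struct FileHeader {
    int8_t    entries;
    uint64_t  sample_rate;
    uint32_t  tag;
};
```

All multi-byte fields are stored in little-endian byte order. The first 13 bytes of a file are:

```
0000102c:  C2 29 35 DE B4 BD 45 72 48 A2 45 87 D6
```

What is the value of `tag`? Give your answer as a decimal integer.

3599189410

`tag` follows `entries` (1 B), `sample_rate` (8 B), so it starts at offset 1 + 8 = 9 and occupies 4 bytes.
Bytes at offsets 9..12: A2 45 87 D6.
Little-endian stores the least-significant byte at the lowest address.
Reassemble most-significant byte first: D6 87 45 A2 → 0xD68745A2.
0xD68745A2 = 3599189410.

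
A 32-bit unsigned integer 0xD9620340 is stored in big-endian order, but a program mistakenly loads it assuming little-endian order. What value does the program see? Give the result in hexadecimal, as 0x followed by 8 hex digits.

0x400362D9

Stored big-endian, the bytes at ascending addresses are D9 62 03 40.
Read back as little-endian, the first byte is least significant, giving 0x400362D9.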